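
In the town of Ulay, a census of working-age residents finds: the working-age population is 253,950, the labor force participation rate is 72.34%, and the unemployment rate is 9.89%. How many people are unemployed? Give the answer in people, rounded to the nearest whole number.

Labor force = 0.7234 × 253,950 = 183,707.
Unemployed = 0.0989 × 183,707 ≈ 18,169.

About 18,169 are unemployed.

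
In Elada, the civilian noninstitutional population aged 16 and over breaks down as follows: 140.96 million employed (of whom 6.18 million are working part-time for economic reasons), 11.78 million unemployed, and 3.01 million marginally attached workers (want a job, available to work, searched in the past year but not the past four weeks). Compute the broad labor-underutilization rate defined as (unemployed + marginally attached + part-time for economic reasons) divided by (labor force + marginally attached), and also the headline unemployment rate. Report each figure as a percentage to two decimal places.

Broad underutilization rate ≈ 13.46%; headline unemployment rate ≈ 7.71%.

Labor force = 140.96 + 11.78 = 152.74 million.
Numerator = 11.78 + 3.01 + 6.18 = 20.97 million.
Denominator = 152.74 + 3.01 = 155.75 million.
Broad rate = 20.97 / 155.75 = 13.46%.
Headline unemployment rate = 11.78 / 152.74 = 7.71%.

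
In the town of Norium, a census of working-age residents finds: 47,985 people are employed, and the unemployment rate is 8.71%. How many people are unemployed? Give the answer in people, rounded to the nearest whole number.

About 4,578 are unemployed.

Let U be the number unemployed. The labor force is E + U, and U/(E+U) = 0.0871.
So U = 0.0871 × 47,985 / (1 − 0.0871) = 4179.49 / 0.9129 ≈ 4,578.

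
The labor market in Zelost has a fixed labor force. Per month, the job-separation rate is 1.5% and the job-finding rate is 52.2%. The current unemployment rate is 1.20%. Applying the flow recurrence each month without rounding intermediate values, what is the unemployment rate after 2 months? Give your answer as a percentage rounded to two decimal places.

Unemployment rate after two months ≈ 2.45%.

With a fixed labor force, u_{t+1} = u_t + s·(1−u_t) − f·u_t = u_t·(1−s−f) + s.
Here 1−s−f = 0.463 and s = 0.015.
u_1 = 0.012000 × 0.463 + 0.015 = 0.020556.
u_2 = 0.020556 × 0.463 + 0.015 = 0.024517.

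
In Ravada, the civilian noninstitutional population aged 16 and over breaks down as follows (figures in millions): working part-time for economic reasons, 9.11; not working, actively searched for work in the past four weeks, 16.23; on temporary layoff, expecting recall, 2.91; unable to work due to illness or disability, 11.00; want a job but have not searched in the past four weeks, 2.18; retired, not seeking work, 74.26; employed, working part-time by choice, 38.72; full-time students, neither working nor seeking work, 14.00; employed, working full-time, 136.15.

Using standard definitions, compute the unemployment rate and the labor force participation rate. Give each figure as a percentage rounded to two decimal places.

Employed = 9.11 + 38.72 + 136.15 = 183.98 million (anyone who worked, including part-time for economic reasons, counts as employed).
Unemployed = 16.23 + 2.91 = 19.14 million (jobless and actively searching, or on temporary layoff).
Labor force = 183.98 + 19.14 = 203.12 million.
Not in labor force = 11.00 + 2.18 + 74.26 + 14.00 = 101.44 million (those not working and not actively searching are outside the labor force — including those who want a job but have given up searching).
Civilian working-age population = 203.12 + 101.44 = 304.56 million.
Unemployment rate = 19.14 / 203.12 = 9.42%.
Labor force participation rate = 203.12 / 304.56 = 66.69%.

Unemployment rate ≈ 9.42%; labor force participation rate ≈ 66.69%.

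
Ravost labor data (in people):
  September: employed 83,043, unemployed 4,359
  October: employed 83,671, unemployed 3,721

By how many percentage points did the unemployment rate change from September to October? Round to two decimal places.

The unemployment rate changed by −0.73 percentage points.

September: labor force = 83,043 + 4,359 = 87,402; u = 4,359/87,402 = 4.99%.
October: labor force = 83,671 + 3,721 = 87,392; u = 3,721/87,392 = 4.26%.
Change = 4.26% − 4.99% = −0.73 pp.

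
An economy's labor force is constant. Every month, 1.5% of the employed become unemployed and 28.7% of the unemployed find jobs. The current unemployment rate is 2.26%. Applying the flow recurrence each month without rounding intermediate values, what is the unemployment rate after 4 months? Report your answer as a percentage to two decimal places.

Unemployment rate after four months ≈ 4.32%.

With a fixed labor force, u_{t+1} = u_t + s·(1−u_t) − f·u_t = u_t·(1−s−f) + s.
Here 1−s−f = 0.698 and s = 0.015.
u_1 = 0.022600 × 0.698 + 0.015 = 0.030775.
u_2 = 0.030775 × 0.698 + 0.015 = 0.036481.
u_3 = 0.036481 × 0.698 + 0.015 = 0.040464.
u_4 = 0.040464 × 0.698 + 0.015 = 0.043244.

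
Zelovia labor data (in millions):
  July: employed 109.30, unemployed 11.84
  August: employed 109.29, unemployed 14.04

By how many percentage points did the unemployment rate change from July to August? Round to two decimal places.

July: labor force = 109.30 + 11.84 = 121.14; u = 11.84/121.14 = 9.77%.
August: labor force = 109.29 + 14.04 = 123.33; u = 14.04/123.33 = 11.38%.
Change = 11.38% − 9.77% = +1.61 pp.

The unemployment rate changed by +1.61 percentage points.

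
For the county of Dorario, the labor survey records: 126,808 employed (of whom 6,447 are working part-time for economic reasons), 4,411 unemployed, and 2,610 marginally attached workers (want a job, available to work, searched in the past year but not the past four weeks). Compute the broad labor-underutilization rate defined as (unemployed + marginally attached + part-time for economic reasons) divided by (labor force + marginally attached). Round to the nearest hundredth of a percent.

Broad underutilization rate ≈ 10.06%.

Labor force = 126,808 + 4,411 = 131,219.
Numerator = 4,411 + 2,610 + 6,447 = 13,468.
Denominator = 131,219 + 2,610 = 133,829.
Broad rate = 13,468 / 133,829 = 10.06%.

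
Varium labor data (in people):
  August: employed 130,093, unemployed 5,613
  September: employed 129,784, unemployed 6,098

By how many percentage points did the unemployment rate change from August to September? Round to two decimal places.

The unemployment rate changed by +0.35 percentage points.

August: labor force = 130,093 + 5,613 = 135,706; u = 5,613/135,706 = 4.14%.
September: labor force = 129,784 + 6,098 = 135,882; u = 6,098/135,882 = 4.49%.
Change = 4.49% − 4.14% = +0.35 pp.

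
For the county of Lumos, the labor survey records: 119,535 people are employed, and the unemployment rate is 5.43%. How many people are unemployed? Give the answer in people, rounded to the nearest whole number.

About 6,863 are unemployed.

Let U be the number unemployed. The labor force is E + U, and U/(E+U) = 0.0543.
So U = 0.0543 × 119,535 / (1 − 0.0543) = 6490.75 / 0.9457 ≈ 6,863.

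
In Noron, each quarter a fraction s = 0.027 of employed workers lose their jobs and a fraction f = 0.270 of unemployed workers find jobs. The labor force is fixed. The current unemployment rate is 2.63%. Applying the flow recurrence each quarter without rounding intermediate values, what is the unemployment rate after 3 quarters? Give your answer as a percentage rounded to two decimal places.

With a fixed labor force, u_{t+1} = u_t + s·(1−u_t) − f·u_t = u_t·(1−s−f) + s.
Here 1−s−f = 0.703 and s = 0.027.
u_1 = 0.026300 × 0.703 + 0.027 = 0.045489.
u_2 = 0.045489 × 0.703 + 0.027 = 0.058979.
u_3 = 0.058979 × 0.703 + 0.027 = 0.068462.

Unemployment rate after three quarters ≈ 6.85%.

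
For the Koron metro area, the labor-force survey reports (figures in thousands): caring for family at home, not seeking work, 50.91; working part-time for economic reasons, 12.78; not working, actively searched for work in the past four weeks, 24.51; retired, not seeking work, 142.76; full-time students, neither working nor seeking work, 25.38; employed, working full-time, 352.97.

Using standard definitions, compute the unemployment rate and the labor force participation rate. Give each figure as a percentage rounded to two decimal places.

Unemployment rate ≈ 6.28%; labor force participation rate ≈ 64.05%.

Employed = 12.78 + 352.97 = 365.75 thousand (anyone who worked, including part-time for economic reasons, counts as employed).
Unemployed = 24.51 thousand.
Labor force = 365.75 + 24.51 = 390.26 thousand.
Not in labor force = 50.91 + 142.76 + 25.38 = 219.05 thousand (those not working and not actively searching are outside the labor force).
Civilian working-age population = 390.26 + 219.05 = 609.31 thousand.
Unemployment rate = 24.51 / 390.26 = 6.28%.
Labor force participation rate = 390.26 / 609.31 = 64.05%.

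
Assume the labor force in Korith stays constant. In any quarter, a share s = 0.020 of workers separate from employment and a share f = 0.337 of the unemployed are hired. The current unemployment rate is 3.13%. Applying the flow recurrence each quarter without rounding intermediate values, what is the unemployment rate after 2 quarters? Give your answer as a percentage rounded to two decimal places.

With a fixed labor force, u_{t+1} = u_t + s·(1−u_t) − f·u_t = u_t·(1−s−f) + s.
Here 1−s−f = 0.643 and s = 0.020.
u_1 = 0.031300 × 0.643 + 0.020 = 0.040126.
u_2 = 0.040126 × 0.643 + 0.020 = 0.045801.

Unemployment rate after two quarters ≈ 4.58%.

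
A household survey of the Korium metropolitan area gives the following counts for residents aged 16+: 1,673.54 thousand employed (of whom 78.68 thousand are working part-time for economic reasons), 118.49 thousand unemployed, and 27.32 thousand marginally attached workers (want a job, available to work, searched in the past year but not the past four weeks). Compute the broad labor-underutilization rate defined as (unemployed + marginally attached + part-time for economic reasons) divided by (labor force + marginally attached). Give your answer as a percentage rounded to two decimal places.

Broad underutilization rate ≈ 12.34%.

Labor force = 1,673.54 + 118.49 = 1,792.03 thousand.
Numerator = 118.49 + 27.32 + 78.68 = 224.49 thousand.
Denominator = 1,792.03 + 27.32 = 1,819.35 thousand.
Broad rate = 224.49 / 1,819.35 = 12.34%.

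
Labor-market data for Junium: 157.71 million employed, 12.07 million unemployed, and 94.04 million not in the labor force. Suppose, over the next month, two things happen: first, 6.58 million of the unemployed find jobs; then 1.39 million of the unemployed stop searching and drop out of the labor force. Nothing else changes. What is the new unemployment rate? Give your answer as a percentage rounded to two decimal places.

Initially, labor force = 157.71 + 12.07 = 169.78 million, so u = 12.07/169.78 = 7.11%.
After the first change, unemployed falls and employed rises by 6.58; labor force unchanged → E = 164.29, U = 5.49, labor force = 169.78 million.
After the second change, unemployed and labor force both fall by 1.39 → E = 164.29, U = 4.10, labor force = 168.39 million.
New unemployment rate = 4.10 / 168.39 = 2.43%.

New unemployment rate ≈ 2.43%.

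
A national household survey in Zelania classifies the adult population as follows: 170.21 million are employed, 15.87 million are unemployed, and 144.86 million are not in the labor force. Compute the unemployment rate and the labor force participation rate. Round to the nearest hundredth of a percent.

Labor force = employed + unemployed = 170.21 + 15.87 = 186.08 million.
Working-age population = 186.08 + 144.86 = 330.94 million.
Unemployment rate = 15.87 / 186.08 = 8.53%.
Labor force participation rate = 186.08 / 330.94 = 56.23%.

Unemployment rate ≈ 8.53%; labor force participation rate ≈ 56.23%.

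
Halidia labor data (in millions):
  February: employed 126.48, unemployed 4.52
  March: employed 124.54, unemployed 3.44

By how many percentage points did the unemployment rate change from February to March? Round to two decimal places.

The unemployment rate changed by −0.76 percentage points.

February: labor force = 126.48 + 4.52 = 131.00; u = 4.52/131.00 = 3.45%.
March: labor force = 124.54 + 3.44 = 127.98; u = 3.44/127.98 = 2.69%.
Change = 2.69% − 3.45% = −0.76 pp.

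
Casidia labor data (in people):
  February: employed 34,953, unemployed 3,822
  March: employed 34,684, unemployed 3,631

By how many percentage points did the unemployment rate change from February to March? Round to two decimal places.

The unemployment rate changed by −0.38 percentage points.

February: labor force = 34,953 + 3,822 = 38,775; u = 3,822/38,775 = 9.86%.
March: labor force = 34,684 + 3,631 = 38,315; u = 3,631/38,315 = 9.48%.
Change = 9.48% − 9.86% = −0.38 pp.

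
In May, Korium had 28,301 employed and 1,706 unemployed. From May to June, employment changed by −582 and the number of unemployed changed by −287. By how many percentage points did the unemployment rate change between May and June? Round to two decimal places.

May: labor force = 28,301 + 1,706 = 30,007; u = 1,706/30,007 = 5.69%.
June: labor force = 27,719 + 1,419 = 29,138; u = 1,419/29,138 = 4.87%.
Change = 4.87% − 5.69% = −0.82 pp.

The unemployment rate changed by −0.82 percentage points.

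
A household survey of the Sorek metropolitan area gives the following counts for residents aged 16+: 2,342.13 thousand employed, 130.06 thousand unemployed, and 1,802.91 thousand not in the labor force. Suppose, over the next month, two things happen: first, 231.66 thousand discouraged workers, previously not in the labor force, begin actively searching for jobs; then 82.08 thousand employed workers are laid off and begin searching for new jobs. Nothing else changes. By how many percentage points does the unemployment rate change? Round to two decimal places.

Initially, labor force = 2,342.13 + 130.06 = 2,472.19 thousand, so u = 130.06/2,472.19 = 5.26%.
After the first change, unemployed and labor force both rise by 231.66 → E = 2,342.13, U = 361.72, labor force = 2,703.85 thousand.
After the second change, employed falls and unemployed rises by 82.08; labor force unchanged → E = 2,260.05, U = 443.80, labor force = 2,703.85 thousand.
New unemployment rate = 443.80 / 2,703.85 = 16.41%.
Change = 16.41% − 5.26% = +11.15 percentage points.

The unemployment rate changes by +11.15 percentage points.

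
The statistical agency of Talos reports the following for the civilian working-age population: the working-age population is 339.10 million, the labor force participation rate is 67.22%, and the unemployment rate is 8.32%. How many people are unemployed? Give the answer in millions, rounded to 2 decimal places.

About 18.96 million are unemployed.

Labor force = 0.6722 × 339.10 = 227.94 million.
Unemployed = 0.0832 × 227.94 ≈ 18.96 million.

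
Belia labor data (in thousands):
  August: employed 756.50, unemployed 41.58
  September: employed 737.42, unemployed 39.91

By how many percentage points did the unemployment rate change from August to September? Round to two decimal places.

The unemployment rate changed by −0.08 percentage points.

August: labor force = 756.50 + 41.58 = 798.08; u = 41.58/798.08 = 5.21%.
September: labor force = 737.42 + 39.91 = 777.33; u = 39.91/777.33 = 5.13%.
Change = 5.13% − 5.21% = −0.08 pp.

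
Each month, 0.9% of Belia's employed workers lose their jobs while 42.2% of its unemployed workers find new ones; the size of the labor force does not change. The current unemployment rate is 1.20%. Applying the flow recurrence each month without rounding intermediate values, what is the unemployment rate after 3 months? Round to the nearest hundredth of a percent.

Unemployment rate after three months ≈ 1.92%.

With a fixed labor force, u_{t+1} = u_t + s·(1−u_t) − f·u_t = u_t·(1−s−f) + s.
Here 1−s−f = 0.569 and s = 0.009.
u_1 = 0.012000 × 0.569 + 0.009 = 0.015828.
u_2 = 0.015828 × 0.569 + 0.009 = 0.018006.
u_3 = 0.018006 × 0.569 + 0.009 = 0.019245.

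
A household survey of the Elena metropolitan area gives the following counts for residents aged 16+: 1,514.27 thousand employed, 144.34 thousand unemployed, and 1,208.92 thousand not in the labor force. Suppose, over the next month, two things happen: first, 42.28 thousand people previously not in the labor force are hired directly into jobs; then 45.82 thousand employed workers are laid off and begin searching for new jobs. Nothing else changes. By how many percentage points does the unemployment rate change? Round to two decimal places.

Initially, labor force = 1,514.27 + 144.34 = 1,658.61 thousand, so u = 144.34/1,658.61 = 8.70%.
After the first change, employed and labor force both rise by 42.28; unemployed unchanged → E = 1,556.55, U = 144.34, labor force = 1,700.89 thousand.
After the second change, employed falls and unemployed rises by 45.82; labor force unchanged → E = 1,510.73, U = 190.16, labor force = 1,700.89 thousand.
New unemployment rate = 190.16 / 1,700.89 = 11.18%.
Change = 11.18% − 8.70% = +2.48 percentage points.

The unemployment rate changes by +2.48 percentage points.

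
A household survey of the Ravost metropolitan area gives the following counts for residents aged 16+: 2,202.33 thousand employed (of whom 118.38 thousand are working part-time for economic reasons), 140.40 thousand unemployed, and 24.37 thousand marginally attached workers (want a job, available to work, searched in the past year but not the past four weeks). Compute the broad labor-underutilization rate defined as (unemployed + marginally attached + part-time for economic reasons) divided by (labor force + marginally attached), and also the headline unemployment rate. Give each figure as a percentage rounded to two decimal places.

Labor force = 2,202.33 + 140.40 = 2,342.73 thousand.
Numerator = 140.40 + 24.37 + 118.38 = 283.15 thousand.
Denominator = 2,342.73 + 24.37 = 2,367.10 thousand.
Broad rate = 283.15 / 2,367.10 = 11.96%.
Headline unemployment rate = 140.40 / 2,342.73 = 5.99%.

Broad underutilization rate ≈ 11.96%; headline unemployment rate ≈ 5.99%.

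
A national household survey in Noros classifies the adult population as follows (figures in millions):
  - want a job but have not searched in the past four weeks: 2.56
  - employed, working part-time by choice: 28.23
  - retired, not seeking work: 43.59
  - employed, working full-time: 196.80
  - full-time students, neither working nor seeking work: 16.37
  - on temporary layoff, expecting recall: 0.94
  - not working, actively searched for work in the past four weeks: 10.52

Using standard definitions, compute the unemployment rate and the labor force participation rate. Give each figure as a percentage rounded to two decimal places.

Unemployment rate ≈ 4.85%; labor force participation rate ≈ 79.09%.

Employed = 28.23 + 196.80 = 225.03 million.
Unemployed = 0.94 + 10.52 = 11.46 million (jobless and actively searching, or on temporary layoff).
Labor force = 225.03 + 11.46 = 236.49 million.
Not in labor force = 2.56 + 43.59 + 16.37 = 62.52 million (those not working and not actively searching are outside the labor force — including those who want a job but have given up searching).
Civilian working-age population = 236.49 + 62.52 = 299.01 million.
Unemployment rate = 11.46 / 236.49 = 4.85%.
Labor force participation rate = 236.49 / 299.01 = 79.09%.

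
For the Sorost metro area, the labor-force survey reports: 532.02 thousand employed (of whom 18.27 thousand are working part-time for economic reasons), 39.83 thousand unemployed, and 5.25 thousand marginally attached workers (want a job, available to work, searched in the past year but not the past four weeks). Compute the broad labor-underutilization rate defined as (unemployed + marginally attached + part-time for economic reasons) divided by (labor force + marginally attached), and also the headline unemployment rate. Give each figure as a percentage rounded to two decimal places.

Broad underutilization rate ≈ 10.98%; headline unemployment rate ≈ 6.97%.

Labor force = 532.02 + 39.83 = 571.85 thousand.
Numerator = 39.83 + 5.25 + 18.27 = 63.35 thousand.
Denominator = 571.85 + 5.25 = 577.10 thousand.
Broad rate = 63.35 / 577.10 = 10.98%.
Headline unemployment rate = 39.83 / 571.85 = 6.97%.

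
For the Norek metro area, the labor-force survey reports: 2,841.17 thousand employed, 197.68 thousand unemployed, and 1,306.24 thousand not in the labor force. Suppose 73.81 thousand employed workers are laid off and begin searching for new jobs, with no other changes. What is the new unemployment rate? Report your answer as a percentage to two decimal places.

New unemployment rate ≈ 8.93%.

Initially, labor force = 2,841.17 + 197.68 = 3,038.85 thousand, so u = 197.68/3,038.85 = 6.51%.
After the change, employed falls and unemployed rises by 73.81; labor force unchanged → E = 2,767.36, U = 271.49, labor force = 3,038.85 thousand.
New unemployment rate = 271.49 / 3,038.85 = 8.93%.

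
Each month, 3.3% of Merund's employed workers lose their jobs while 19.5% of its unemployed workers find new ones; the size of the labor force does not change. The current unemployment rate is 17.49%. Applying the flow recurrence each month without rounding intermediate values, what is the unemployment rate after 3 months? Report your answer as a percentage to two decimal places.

Unemployment rate after three months ≈ 15.86%.

With a fixed labor force, u_{t+1} = u_t + s·(1−u_t) − f·u_t = u_t·(1−s−f) + s.
Here 1−s−f = 0.772 and s = 0.033.
u_1 = 0.174900 × 0.772 + 0.033 = 0.168023.
u_2 = 0.168023 × 0.772 + 0.033 = 0.162714.
u_3 = 0.162714 × 0.772 + 0.033 = 0.158615.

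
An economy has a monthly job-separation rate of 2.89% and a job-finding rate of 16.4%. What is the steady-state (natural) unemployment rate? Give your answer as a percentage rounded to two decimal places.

At steady state the flows balance: s·E = f·U, so U/(E+U) = s/(s+f).
u* = 2.89 / (2.89 + 16.4) = 2.89 / 19.29 = 14.98%.

Steady-state unemployment rate ≈ 14.98%.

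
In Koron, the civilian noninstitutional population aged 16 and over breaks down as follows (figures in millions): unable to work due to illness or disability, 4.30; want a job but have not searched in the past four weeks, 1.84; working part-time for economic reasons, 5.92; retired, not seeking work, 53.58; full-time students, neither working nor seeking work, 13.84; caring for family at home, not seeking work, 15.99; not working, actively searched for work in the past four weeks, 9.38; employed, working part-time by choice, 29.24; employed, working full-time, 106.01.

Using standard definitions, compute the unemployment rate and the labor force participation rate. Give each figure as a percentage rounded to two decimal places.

Unemployment rate ≈ 6.23%; labor force participation rate ≈ 62.70%.

Employed = 5.92 + 29.24 + 106.01 = 141.17 million (anyone who worked, including part-time for economic reasons, counts as employed).
Unemployed = 9.38 million.
Labor force = 141.17 + 9.38 = 150.55 million.
Not in labor force = 4.30 + 1.84 + 53.58 + 13.84 + 15.99 = 89.55 million (those not working and not actively searching are outside the labor force — including those who want a job but have given up searching).
Civilian working-age population = 150.55 + 89.55 = 240.10 million.
Unemployment rate = 9.38 / 150.55 = 6.23%.
Labor force participation rate = 150.55 / 240.10 = 62.70%.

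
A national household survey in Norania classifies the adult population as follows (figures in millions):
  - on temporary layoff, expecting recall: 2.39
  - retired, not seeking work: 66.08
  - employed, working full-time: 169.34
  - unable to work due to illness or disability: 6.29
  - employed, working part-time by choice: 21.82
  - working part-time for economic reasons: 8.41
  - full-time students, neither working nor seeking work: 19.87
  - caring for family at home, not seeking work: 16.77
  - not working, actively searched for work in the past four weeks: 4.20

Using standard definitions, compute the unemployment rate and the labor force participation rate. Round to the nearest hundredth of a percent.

Unemployment rate ≈ 3.20%; labor force participation rate ≈ 65.41%.

Employed = 169.34 + 21.82 + 8.41 = 199.57 million (anyone who worked, including part-time for economic reasons, counts as employed).
Unemployed = 2.39 + 4.20 = 6.59 million (jobless and actively searching, or on temporary layoff).
Labor force = 199.57 + 6.59 = 206.16 million.
Not in labor force = 66.08 + 6.29 + 19.87 + 16.77 = 109.01 million (those not working and not actively searching are outside the labor force).
Civilian working-age population = 206.16 + 109.01 = 315.17 million.
Unemployment rate = 6.59 / 206.16 = 3.20%.
Labor force participation rate = 206.16 / 315.17 = 65.41%.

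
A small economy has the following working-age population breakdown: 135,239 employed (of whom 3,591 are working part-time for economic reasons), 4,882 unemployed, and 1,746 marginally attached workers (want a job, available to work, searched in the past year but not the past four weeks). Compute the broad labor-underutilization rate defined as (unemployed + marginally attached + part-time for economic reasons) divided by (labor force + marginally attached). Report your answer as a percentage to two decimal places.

Labor force = 135,239 + 4,882 = 140,121.
Numerator = 4,882 + 1,746 + 3,591 = 10,219.
Denominator = 140,121 + 1,746 = 141,867.
Broad rate = 10,219 / 141,867 = 7.20%.

Broad underutilization rate ≈ 7.20%.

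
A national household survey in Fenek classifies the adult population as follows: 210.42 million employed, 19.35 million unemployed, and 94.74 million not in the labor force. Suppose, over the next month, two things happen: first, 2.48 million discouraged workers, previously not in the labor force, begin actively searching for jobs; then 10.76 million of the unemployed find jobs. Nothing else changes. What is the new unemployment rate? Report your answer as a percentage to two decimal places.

Initially, labor force = 210.42 + 19.35 = 229.77 million, so u = 19.35/229.77 = 8.42%.
After the first change, unemployed and labor force both rise by 2.48 → E = 210.42, U = 21.83, labor force = 232.25 million.
After the second change, unemployed falls and employed rises by 10.76; labor force unchanged → E = 221.18, U = 11.07, labor force = 232.25 million.
New unemployment rate = 11.07 / 232.25 = 4.77%.

New unemployment rate ≈ 4.77%.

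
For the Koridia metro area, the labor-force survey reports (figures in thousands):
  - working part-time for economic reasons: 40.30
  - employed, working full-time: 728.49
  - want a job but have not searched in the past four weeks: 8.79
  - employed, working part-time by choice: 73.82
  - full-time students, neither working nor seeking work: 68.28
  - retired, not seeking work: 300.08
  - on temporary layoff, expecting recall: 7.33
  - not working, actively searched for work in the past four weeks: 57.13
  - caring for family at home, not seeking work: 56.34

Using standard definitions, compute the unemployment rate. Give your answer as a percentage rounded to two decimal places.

Unemployment rate ≈ 7.11%.

Employed = 40.30 + 728.49 + 73.82 = 842.61 thousand (anyone who worked, including part-time for economic reasons, counts as employed).
Unemployed = 7.33 + 57.13 = 64.46 thousand (jobless and actively searching, or on temporary layoff).
Labor force = 842.61 + 64.46 = 907.07 thousand.
Unemployment rate = 64.46 / 907.07 = 7.11%.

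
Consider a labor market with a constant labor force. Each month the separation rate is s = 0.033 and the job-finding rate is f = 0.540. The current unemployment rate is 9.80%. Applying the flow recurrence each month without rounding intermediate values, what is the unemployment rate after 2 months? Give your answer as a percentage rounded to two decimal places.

Unemployment rate after two months ≈ 6.50%.

With a fixed labor force, u_{t+1} = u_t + s·(1−u_t) − f·u_t = u_t·(1−s−f) + s.
Here 1−s−f = 0.427 and s = 0.033.
u_1 = 0.098000 × 0.427 + 0.033 = 0.074846.
u_2 = 0.074846 × 0.427 + 0.033 = 0.064959.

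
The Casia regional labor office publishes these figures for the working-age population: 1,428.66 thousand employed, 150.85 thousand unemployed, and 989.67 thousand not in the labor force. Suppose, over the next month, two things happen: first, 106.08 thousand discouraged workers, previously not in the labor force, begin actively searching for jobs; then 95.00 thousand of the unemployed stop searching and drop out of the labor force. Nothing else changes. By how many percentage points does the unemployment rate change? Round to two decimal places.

Initially, labor force = 1,428.66 + 150.85 = 1,579.51 thousand, so u = 150.85/1,579.51 = 9.55%.
After the first change, unemployed and labor force both rise by 106.08 → E = 1,428.66, U = 256.93, labor force = 1,685.59 thousand.
After the second change, unemployed and labor force both fall by 95.00 → E = 1,428.66, U = 161.93, labor force = 1,590.59 thousand.
New unemployment rate = 161.93 / 1,590.59 = 10.18%.
Change = 10.18% − 9.55% = +0.63 percentage points.

The unemployment rate changes by +0.63 percentage points.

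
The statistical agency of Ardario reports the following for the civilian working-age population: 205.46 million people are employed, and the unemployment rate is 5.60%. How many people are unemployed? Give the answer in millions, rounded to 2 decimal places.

Let U be the number unemployed. The labor force is E + U, and U/(E+U) = 0.0560.
So U = 0.0560 × 205.46 / (1 − 0.0560) = 11.5058 / 0.9440 ≈ 12.19 million.

About 12.19 million are unemployed.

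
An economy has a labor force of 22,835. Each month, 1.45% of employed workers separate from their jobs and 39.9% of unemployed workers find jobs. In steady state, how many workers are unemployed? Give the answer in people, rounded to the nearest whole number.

About 801 are unemployed in steady state.

Steady-state unemployment rate u* = s/(s+f) = 1.45/(1.45+39.9) = 0.035067.
Unemployed = u* × labor force = 0.035067 × 22,835 ≈ 801.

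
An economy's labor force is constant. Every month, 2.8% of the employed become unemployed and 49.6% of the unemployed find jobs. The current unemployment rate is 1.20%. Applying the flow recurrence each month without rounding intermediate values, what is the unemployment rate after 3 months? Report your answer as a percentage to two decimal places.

With a fixed labor force, u_{t+1} = u_t + s·(1−u_t) − f·u_t = u_t·(1−s−f) + s.
Here 1−s−f = 0.476 and s = 0.028.
u_1 = 0.012000 × 0.476 + 0.028 = 0.033712.
u_2 = 0.033712 × 0.476 + 0.028 = 0.044047.
u_3 = 0.044047 × 0.476 + 0.028 = 0.048966.

Unemployment rate after three months ≈ 4.90%.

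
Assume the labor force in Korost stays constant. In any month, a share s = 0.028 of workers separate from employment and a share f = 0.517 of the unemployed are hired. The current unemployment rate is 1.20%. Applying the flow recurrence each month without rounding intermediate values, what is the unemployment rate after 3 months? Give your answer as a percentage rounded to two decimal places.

Unemployment rate after three months ≈ 4.77%.

With a fixed labor force, u_{t+1} = u_t + s·(1−u_t) − f·u_t = u_t·(1−s−f) + s.
Here 1−s−f = 0.455 and s = 0.028.
u_1 = 0.012000 × 0.455 + 0.028 = 0.033460.
u_2 = 0.033460 × 0.455 + 0.028 = 0.043224.
u_3 = 0.043224 × 0.455 + 0.028 = 0.047667.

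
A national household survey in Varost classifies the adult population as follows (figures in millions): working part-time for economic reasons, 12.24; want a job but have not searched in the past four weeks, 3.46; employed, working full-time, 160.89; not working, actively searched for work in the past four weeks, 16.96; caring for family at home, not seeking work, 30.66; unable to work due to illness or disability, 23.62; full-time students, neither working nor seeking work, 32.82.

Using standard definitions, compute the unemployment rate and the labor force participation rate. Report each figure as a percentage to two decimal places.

Employed = 12.24 + 160.89 = 173.13 million (anyone who worked, including part-time for economic reasons, counts as employed).
Unemployed = 16.96 million.
Labor force = 173.13 + 16.96 = 190.09 million.
Not in labor force = 3.46 + 30.66 + 23.62 + 32.82 = 90.56 million (those not working and not actively searching are outside the labor force — including those who want a job but have given up searching).
Civilian working-age population = 190.09 + 90.56 = 280.65 million.
Unemployment rate = 16.96 / 190.09 = 8.92%.
Labor force participation rate = 190.09 / 280.65 = 67.73%.

Unemployment rate ≈ 8.92%; labor force participation rate ≈ 67.73%.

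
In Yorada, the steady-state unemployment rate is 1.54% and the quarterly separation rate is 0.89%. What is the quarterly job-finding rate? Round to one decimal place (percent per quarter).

Job-finding rate ≈ 56.9% per quarter.

From u* = s/(s+f): f = s·(1−u)/u.
f = 0.89 × (1 − 0.0154) / 0.0154 = 0.8763 / 0.0154 ≈ 56.9% per quarter.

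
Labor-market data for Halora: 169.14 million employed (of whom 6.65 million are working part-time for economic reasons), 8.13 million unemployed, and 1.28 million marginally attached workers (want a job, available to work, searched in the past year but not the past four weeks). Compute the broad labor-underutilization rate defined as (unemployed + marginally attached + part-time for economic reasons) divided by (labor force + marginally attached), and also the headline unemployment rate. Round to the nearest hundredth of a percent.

Broad underutilization rate ≈ 8.99%; headline unemployment rate ≈ 4.59%.

Labor force = 169.14 + 8.13 = 177.27 million.
Numerator = 8.13 + 1.28 + 6.65 = 16.06 million.
Denominator = 177.27 + 1.28 = 178.55 million.
Broad rate = 16.06 / 178.55 = 8.99%.
Headline unemployment rate = 8.13 / 177.27 = 4.59%.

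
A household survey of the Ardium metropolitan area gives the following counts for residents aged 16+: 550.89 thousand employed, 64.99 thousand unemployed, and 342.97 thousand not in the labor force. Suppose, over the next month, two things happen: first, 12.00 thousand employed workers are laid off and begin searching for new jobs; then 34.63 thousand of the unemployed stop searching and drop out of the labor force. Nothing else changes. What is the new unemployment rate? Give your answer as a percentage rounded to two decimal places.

Initially, labor force = 550.89 + 64.99 = 615.88 thousand, so u = 64.99/615.88 = 10.55%.
After the first change, employed falls and unemployed rises by 12.00; labor force unchanged → E = 538.89, U = 76.99, labor force = 615.88 thousand.
After the second change, unemployed and labor force both fall by 34.63 → E = 538.89, U = 42.36, labor force = 581.25 thousand.
New unemployment rate = 42.36 / 581.25 = 7.29%.

New unemployment rate ≈ 7.29%.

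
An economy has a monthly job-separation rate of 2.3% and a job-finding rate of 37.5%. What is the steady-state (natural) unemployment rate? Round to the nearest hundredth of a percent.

Steady-state unemployment rate ≈ 5.78%.

At steady state the flows balance: s·E = f·U, so U/(E+U) = s/(s+f).
u* = 2.3 / (2.3 + 37.5) = 2.3 / 39.80 = 5.78%.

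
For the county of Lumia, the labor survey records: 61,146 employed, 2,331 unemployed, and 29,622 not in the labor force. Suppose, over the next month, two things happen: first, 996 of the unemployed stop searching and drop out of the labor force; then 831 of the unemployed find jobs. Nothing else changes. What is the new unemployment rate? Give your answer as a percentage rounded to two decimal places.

Initially, labor force = 61,146 + 2,331 = 63,477, so u = 2,331/63,477 = 3.67%.
After the first change, unemployed and labor force both fall by 996 → E = 61,146, U = 1,335, labor force = 62,481.
After the second change, unemployed falls and employed rises by 831; labor force unchanged → E = 61,977, U = 504, labor force = 62,481.
New unemployment rate = 504 / 62,481 = 0.81%.

New unemployment rate ≈ 0.81%.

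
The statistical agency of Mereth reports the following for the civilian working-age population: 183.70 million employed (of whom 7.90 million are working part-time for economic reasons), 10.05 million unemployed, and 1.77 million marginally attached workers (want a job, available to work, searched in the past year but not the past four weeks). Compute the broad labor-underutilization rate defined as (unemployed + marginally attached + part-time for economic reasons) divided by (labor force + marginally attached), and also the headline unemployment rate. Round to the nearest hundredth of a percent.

Labor force = 183.70 + 10.05 = 193.75 million.
Numerator = 10.05 + 1.77 + 7.90 = 19.72 million.
Denominator = 193.75 + 1.77 = 195.52 million.
Broad rate = 19.72 / 195.52 = 10.09%.
Headline unemployment rate = 10.05 / 193.75 = 5.19%.

Broad underutilization rate ≈ 10.09%; headline unemployment rate ≈ 5.19%.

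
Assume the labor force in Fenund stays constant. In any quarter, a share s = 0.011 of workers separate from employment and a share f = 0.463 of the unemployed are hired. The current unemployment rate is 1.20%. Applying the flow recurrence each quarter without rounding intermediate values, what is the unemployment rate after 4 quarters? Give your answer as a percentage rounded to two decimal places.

Unemployment rate after four quarters ≈ 2.23%.

With a fixed labor force, u_{t+1} = u_t + s·(1−u_t) − f·u_t = u_t·(1−s−f) + s.
Here 1−s−f = 0.526 and s = 0.011.
u_1 = 0.012000 × 0.526 + 0.011 = 0.017312.
u_2 = 0.017312 × 0.526 + 0.011 = 0.020106.
u_3 = 0.020106 × 0.526 + 0.011 = 0.021576.
u_4 = 0.021576 × 0.526 + 0.011 = 0.022349.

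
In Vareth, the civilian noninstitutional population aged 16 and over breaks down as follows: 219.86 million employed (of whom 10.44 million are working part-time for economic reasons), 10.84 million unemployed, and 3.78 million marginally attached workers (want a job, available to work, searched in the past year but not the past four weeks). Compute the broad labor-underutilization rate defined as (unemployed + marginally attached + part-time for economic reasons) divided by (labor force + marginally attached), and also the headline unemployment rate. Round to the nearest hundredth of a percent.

Broad underutilization rate ≈ 10.69%; headline unemployment rate ≈ 4.70%.

Labor force = 219.86 + 10.84 = 230.70 million.
Numerator = 10.84 + 3.78 + 10.44 = 25.06 million.
Denominator = 230.70 + 3.78 = 234.48 million.
Broad rate = 25.06 / 234.48 = 10.69%.
Headline unemployment rate = 10.84 / 230.70 = 4.70%.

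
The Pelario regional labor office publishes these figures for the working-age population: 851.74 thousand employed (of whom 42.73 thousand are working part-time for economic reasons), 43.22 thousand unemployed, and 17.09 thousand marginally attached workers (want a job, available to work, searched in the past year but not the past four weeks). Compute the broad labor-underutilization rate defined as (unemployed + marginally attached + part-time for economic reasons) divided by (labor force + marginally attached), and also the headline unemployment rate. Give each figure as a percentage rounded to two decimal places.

Broad underutilization rate ≈ 11.30%; headline unemployment rate ≈ 4.83%.

Labor force = 851.74 + 43.22 = 894.96 thousand.
Numerator = 43.22 + 17.09 + 42.73 = 103.04 thousand.
Denominator = 894.96 + 17.09 = 912.05 thousand.
Broad rate = 103.04 / 912.05 = 11.30%.
Headline unemployment rate = 43.22 / 894.96 = 4.83%.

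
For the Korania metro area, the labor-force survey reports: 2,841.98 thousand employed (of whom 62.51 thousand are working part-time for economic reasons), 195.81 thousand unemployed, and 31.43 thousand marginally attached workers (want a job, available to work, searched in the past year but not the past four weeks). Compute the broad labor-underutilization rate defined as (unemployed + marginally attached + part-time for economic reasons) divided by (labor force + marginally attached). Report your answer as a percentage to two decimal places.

Broad underutilization rate ≈ 9.44%.

Labor force = 2,841.98 + 195.81 = 3,037.79 thousand.
Numerator = 195.81 + 31.43 + 62.51 = 289.75 thousand.
Denominator = 3,037.79 + 31.43 = 3,069.22 thousand.
Broad rate = 289.75 / 3,069.22 = 9.44%.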